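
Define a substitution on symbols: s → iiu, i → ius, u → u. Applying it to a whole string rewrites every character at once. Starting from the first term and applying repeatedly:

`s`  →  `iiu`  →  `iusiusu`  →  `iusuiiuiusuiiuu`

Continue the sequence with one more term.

iusuiiuuiusiusuiusuiiuuiusiusuu

Replace each of the 15 characters of iusuiiuiusuiiuu in place — ius u iiu u ius ius u ius u iiu u ius ius u u — and concatenate.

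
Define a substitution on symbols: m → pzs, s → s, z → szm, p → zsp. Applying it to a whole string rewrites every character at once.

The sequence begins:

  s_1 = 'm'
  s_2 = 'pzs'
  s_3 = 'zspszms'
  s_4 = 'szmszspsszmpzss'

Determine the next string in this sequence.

Applying the rule to each of the 15 symbols of szmszspsszmpzss gives the pieces s szm pzs s szm s zsp s s szm pzs zsp szm s s, which concatenate to the answer.

sszmpzssszmszspssszmpzszspszmss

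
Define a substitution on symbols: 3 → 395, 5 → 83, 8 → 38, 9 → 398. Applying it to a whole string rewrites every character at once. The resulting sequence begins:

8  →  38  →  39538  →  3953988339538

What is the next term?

3953988339539838383953953988339538

φ(3953988339538) expands symbol-by-symbol to 395 398 83 395 398 38 38 395 395 398 83 395 38; joining the 13 pieces gives the next term.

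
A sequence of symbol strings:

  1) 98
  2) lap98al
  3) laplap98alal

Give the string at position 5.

Each term wraps the previous one in lap on the left and al on the right.
From laplap98alal, 2 further steps: laplap98alal → laplaplap98alalal → (answer).

laplaplaplap98alalalal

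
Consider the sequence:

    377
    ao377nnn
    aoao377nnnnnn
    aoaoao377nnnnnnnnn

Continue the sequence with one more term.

s(k+1) = ao·s(k)·nnn, so each term gains ao as a prefix and nnn as a suffix.
Applying this once more to aoaoao377nnnnnnnnn:

aoaoaoao377nnnnnnnnnnnn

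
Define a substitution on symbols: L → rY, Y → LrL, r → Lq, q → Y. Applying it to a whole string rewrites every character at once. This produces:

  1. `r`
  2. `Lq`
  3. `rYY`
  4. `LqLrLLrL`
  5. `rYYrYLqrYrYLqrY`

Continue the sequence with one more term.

Rewriting the 15 symbols of rYYrYLqrYrYLqrY one by one yields Lq LrL LrL Lq LrL rY Y Lq LrL Lq LrL rY Y Lq LrL; concatenated:

LqLrLLrLLqLrLrYYLqLrLLqLrLrYYLqLrL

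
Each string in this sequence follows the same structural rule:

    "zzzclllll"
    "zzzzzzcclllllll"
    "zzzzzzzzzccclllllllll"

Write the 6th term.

zzzzzzzzzzzzzzzzzzcccccclllllllllllllll

Each string has the form z^{3n} c^{n} l^{2n+3} (n = 1, 2, …).
For term 6, n = 6, so the run lengths are 18, 6, 15.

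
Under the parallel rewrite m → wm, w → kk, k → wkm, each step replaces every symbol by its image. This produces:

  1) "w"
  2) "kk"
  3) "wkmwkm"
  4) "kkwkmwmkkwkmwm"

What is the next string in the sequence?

Rewriting the 14 symbols of kkwkmwmkkwkmwm one by one yields wkm wkm kk wkm wm kk wm wkm wkm kk wkm wm kk wm; concatenated:

wkmwkmkkwkmwmkkwmwkmwkmkkwkmwmkkwm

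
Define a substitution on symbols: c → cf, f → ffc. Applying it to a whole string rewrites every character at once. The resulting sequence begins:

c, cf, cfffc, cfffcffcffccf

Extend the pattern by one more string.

cfffcffcffccfffcffccfffcffccfcfffc

Replace each of the 13 characters of cfffcffcffccf in place — cf ffc ffc ffc cf ffc ffc cf ffc ffc cf cf ffc — and concatenate.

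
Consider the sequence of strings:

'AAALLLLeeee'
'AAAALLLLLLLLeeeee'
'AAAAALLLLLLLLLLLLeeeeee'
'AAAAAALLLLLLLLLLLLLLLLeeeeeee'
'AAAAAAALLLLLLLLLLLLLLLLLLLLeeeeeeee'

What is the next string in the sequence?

Each string has the form A^{n+2} L^{4n} e^{n+3} (n = 1, 2, …).
Setting n = 6 gives 8, 24, 9 characters in each block.

AAAAAAAALLLLLLLLLLLLLLLLLLLLLLLLeeeeeeeee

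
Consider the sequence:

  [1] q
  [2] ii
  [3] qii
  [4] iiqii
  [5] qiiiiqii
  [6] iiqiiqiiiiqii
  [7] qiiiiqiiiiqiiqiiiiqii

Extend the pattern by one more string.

This is a Fibonacci-style word recurrence s(k) = s(k−2)·s(k−1): e.g. q·ii = qii.
The next term joins iiqiiqiiiiqii and qiiiiqiiiiqiiqiiiiqii.

iiqiiqiiiiqiiqiiiiqiiiiqiiqiiiiqii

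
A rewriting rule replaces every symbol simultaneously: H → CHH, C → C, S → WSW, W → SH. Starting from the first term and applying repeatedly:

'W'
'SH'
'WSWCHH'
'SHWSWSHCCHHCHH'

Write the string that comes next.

φ(SHWSWSHCCHHCHH) expands symbol-by-symbol to WSW CHH SH WSW SH WSW CHH C C CHH CHH C CHH CHH; joining the 14 pieces gives the next term.

WSWCHHSHWSWSHWSWCHHCCCHHCHHCCHHCHH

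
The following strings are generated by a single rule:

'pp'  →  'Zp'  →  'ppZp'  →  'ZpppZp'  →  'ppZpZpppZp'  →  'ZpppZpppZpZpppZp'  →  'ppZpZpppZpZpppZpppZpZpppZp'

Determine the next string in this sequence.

ZpppZpppZpZpppZpppZpZpppZpZpppZpppZpZpppZp

From term 3 onward, concatenate the second-to-last term with the last: pp·Zp = ppZp, Zp·ppZp = ZpppZp, …
Continuing: ZpppZpppZpZpppZp · ppZpZpppZpZpppZpppZpZpppZp gives term 8.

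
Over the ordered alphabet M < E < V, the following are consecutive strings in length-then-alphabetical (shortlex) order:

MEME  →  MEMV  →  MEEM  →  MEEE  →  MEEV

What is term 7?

MEVE

Stepping forward 2 times from MEEV: MEEV → MEVM, then the target.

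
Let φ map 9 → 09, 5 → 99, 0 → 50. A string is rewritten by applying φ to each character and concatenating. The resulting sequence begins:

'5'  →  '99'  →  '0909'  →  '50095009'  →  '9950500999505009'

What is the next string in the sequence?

Applying the rule to each of the 16 symbols of 9950500999505009 gives the pieces 09 09 99 50 99 50 50 09 09 09 99 50 99 50 50 09, which concatenate to the answer.

09099950995050090909995099505009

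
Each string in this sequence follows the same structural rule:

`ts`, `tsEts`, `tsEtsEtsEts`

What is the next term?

tsEtsEtsEtsEtsEtsEtsEts

Each string is two copies of the previous one joined by 'E'.
One more doubling of tsEtsEtsEts gives the answer.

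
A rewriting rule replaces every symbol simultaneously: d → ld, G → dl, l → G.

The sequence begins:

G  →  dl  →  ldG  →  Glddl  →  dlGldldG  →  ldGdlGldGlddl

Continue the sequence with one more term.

GlddlldGdlGlddlGldldG

Applying the rule to each of the 13 symbols of ldGdlGldGlddl gives the pieces G ld dl ld G dl G ld dl G ld ld G, which concatenate to the answer.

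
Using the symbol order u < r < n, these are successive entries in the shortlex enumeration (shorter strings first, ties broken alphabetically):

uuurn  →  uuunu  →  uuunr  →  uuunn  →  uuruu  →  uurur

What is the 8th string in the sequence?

Continuing the enumeration 2 steps past uurur: uurur → uurun → (answer).

uurru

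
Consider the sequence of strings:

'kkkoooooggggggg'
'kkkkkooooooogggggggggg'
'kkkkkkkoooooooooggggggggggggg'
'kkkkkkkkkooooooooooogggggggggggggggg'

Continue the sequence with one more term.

Term n consists of 2n-1 k's, followed by 2n+1 o's, followed by 3n+1 g's, where the shown terms are n = 2, 3, 4, 5.
At n = 6 the blocks have lengths 11, 13, 19.

kkkkkkkkkkkoooooooooooooggggggggggggggggggg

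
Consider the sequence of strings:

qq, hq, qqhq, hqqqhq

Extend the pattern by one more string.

This is a Fibonacci-style word recurrence s(k) = s(k−2)·s(k−1): e.g. qq·hq = qqhq.
So term 5 is qqhq·hqqqhq.

qqhqhqqqhq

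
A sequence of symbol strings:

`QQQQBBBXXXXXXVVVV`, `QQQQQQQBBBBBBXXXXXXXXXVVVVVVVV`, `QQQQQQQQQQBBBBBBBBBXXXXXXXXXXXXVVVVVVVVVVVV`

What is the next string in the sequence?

QQQQQQQQQQQQQBBBBBBBBBBBBXXXXXXXXXXXXXXXVVVVVVVVVVVVVVVV

The n-th term is 3n+1 Q's then 3n B's then 3n+3 X's then 4n V's (n = 1, 2, …).
At n = 4 the blocks have lengths 13, 12, 15, 16.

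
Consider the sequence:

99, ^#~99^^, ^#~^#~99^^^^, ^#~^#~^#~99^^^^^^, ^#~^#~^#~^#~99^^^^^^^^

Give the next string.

^#~^#~^#~^#~^#~99^^^^^^^^^^

Each term wraps the previous one in ^#~ on the left and ^^ on the right.
So the next term is ^#~·^#~^#~^#~^#~99^^^^^^^^·^^.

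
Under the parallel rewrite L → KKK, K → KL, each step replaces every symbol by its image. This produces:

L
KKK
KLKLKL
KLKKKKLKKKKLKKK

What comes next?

KLKKKKLKLKLKLKKKKLKLKLKLKKKKLKLKL

φ(KLKKKKLKKKKLKKK) expands symbol-by-symbol to KL KKK KL KL KL KL KKK KL KL KL KL KKK KL KL KL; joining the 15 pieces gives the next term.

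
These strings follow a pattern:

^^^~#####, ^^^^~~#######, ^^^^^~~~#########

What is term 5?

Each string has the form ^^{n+1} ~^{n-1} #^{2n+1}, where the shown terms are n = 2, 3, 4.
Setting n = 6 gives 7, 5, 13 characters in each block.

^^^^^^^~~~~~#############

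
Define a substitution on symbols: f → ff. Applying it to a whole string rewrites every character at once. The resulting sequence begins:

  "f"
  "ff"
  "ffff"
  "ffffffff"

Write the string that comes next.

Expanding ffffffff: f→ff, f→ff, f→ff, f→ff, f→ff, f→ff, f→ff, f→ff. Concatenated: ff ff ff ff ff ff ff ff.

ffffffffffffffff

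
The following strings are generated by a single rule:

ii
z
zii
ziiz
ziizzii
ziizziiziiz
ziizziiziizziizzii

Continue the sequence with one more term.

From term 3 onward, concatenate the last term with the second-to-last: z·ii = zii, zii·z = ziiz, …
The next term joins ziizziiziizziizzii and ziizziiziiz.

ziizziiziizziizziiziizziiziiz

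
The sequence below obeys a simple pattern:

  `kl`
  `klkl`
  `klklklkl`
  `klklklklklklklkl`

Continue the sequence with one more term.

klklklklklklklklklklklklklklklkl

s(k+1) = s(k)·s(k) — each term doubles the last.
So the next term is two copies of klklklklklklklkl.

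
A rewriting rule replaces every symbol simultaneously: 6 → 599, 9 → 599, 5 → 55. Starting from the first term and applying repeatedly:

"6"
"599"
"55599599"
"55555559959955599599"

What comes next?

Rewriting the 20 symbols of 55555559959955599599 one by one yields 55 55 55 55 55 55 55 599 599 55 599 599 55 55 55 599 599 55 599 599; concatenated:

555555555555555995995559959955555559959955599599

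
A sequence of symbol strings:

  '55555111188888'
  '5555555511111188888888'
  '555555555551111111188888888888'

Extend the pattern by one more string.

The n-th term is 3n-1 5's then 2n 1's then 3n-1 8's, where the shown terms are n = 2, 3, 4.
For the next term, n = 5, so the run lengths are 14, 10, 14.

55555555555555111111111188888888888888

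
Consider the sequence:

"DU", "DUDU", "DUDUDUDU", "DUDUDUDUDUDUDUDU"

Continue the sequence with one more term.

DUDUDUDUDUDUDUDUDUDUDUDUDUDUDUDU

Every step duplicates the string.
One more doubling of DUDUDUDUDUDUDUDU gives the answer.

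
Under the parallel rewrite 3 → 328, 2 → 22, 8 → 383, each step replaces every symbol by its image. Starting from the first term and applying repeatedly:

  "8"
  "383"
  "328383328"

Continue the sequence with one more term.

Expanding 328383328: 3→328, 2→22, 8→383, 3→328, 8→383, 3→328, 3→328, 2→22, 8→383. Concatenated: 328 22 383 328 383 328 328 22 383.

3282238332838332832822383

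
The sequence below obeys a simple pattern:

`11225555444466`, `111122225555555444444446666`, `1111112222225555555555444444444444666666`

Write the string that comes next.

11111111222222225555555555555444444444444444466666666

Term n consists of 2n 1's, followed by 2n 2's, followed by 3n+1 5's, followed by 4n 4's, followed by 2n 6's (n = 1, 2, …).
For the next term, n = 4, so the run lengths are 8, 8, 13, 16, 8.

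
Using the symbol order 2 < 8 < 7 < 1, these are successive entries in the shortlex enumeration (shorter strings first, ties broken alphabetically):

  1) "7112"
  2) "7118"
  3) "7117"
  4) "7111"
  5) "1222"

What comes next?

The successor of 1222 increments the rightmost position that isn't already 1 and resets every position after it to 2.

1228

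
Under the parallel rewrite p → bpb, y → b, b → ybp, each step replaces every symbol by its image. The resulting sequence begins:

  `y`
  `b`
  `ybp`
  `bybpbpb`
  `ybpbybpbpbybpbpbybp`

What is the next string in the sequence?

bybpbpbybpbybpbpbybpbpbybpbybpbpbybpbpbybpbybpbpb

φ(ybpbybpbpbybpbpbybp) expands symbol-by-symbol to b ybp bpb ybp b ybp bpb ybp bpb ybp b ybp bpb ybp bpb ybp b ybp bpb; joining the 19 pieces gives the next term.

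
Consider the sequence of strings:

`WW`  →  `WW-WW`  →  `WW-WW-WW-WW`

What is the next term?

s(k+1) = s(k)·-·s(k) — each term doubles the last with '-' between the halves.
So the next term is two copies of WW-WW-WW-WW with '-' between the halves.

WW-WW-WW-WW-WW-WW-WW-WW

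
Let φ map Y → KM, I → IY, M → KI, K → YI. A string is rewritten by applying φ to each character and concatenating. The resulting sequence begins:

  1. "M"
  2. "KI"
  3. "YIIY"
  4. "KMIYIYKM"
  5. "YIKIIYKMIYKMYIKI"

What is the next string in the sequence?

KMIYYIIYIYKMYIKIIYKMYIKIKMIYYIIY

φ(YIKIIYKMIYKMYIKI) expands symbol-by-symbol to KM IY YI IY IY KM YI KI IY KM YI KI KM IY YI IY; joining the 16 pieces gives the next term.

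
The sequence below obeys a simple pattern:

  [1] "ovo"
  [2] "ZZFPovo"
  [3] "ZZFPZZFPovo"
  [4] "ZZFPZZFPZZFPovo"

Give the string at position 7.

ZZFPZZFPZZFPZZFPZZFPZZFPovo

The strings grow by a fixed prefix ZZFP each time.
From ZZFPZZFPZZFPovo, 3 further steps: ZZFPZZFPZZFPovo → ZZFPZZFPZZFPZZFPovo → ZZFPZZFPZZFPZZFPZZFPovo → (answer).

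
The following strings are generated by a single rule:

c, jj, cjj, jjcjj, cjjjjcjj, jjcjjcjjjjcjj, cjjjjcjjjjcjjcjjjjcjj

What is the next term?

jjcjjcjjjjcjjcjjjjcjjjjcjjcjjjjcjj

Each term (from the third on) is the two preceding terms concatenated in order: term 3 = c·jj = cjj.
So term 8 is jjcjjcjjjjcjj·cjjjjcjjjjcjjcjjjjcjj.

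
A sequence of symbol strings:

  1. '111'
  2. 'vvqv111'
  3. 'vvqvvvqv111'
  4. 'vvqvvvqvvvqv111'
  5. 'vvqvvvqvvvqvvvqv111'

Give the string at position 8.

Every step adds vvqv at the front: s(k+1) = vvqv·s(k).
From vvqvvvqvvvqvvvqv111, 3 further steps: vvqvvvqvvvqvvvqv111 → vvqvvvqvvvqvvvqvvvqv111 → vvqvvvqvvvqvvvqvvvqvvvqv111 → (answer).

vvqvvvqvvvqvvvqvvvqvvvqvvvqv111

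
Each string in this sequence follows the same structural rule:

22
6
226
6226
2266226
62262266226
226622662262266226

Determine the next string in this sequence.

This is a Fibonacci-style word recurrence s(k) = s(k−2)·s(k−1): e.g. 22·6 = 226.
Continuing: 62262266226 · 226622662262266226 gives term 8.

62262266226226622662262266226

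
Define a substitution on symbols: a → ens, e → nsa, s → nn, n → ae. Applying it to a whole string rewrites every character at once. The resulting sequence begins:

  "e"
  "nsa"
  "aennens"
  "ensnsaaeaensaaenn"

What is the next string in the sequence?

Applying the rule to each of the 17 symbols of ensnsaaeaensaaenn gives the pieces nsa ae nn ae nn ens ens nsa ens nsa ae nn ens ens nsa ae ae, which concatenate to the answer.

nsaaennaennensensnsaensnsaaennensensnsaaeae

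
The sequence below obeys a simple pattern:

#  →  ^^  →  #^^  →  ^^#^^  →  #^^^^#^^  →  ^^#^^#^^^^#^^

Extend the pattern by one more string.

Each term (from the third on) is the two preceding terms concatenated in order: term 3 = #·^^ = #^^.
The next term joins #^^^^#^^ and ^^#^^#^^^^#^^.

#^^^^#^^^^#^^#^^^^#^^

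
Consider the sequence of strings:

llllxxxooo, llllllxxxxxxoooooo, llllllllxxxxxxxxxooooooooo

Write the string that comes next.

Each string has the form l^{2n+2} x^{3n} o^{3n} (n = 1, 2, …).
For the next term, n = 4, so the run lengths are 10, 12, 12.

llllllllllxxxxxxxxxxxxoooooooooooo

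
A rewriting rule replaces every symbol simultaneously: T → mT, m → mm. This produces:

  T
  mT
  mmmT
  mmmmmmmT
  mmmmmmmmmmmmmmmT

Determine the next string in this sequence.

Replace each of the 16 characters of mmmmmmmmmmmmmmmT in place — mm mm mm mm mm mm mm mm mm mm mm mm mm mm mm mT — and concatenate.

mmmmmmmmmmmmmmmmmmmmmmmmmmmmmmmT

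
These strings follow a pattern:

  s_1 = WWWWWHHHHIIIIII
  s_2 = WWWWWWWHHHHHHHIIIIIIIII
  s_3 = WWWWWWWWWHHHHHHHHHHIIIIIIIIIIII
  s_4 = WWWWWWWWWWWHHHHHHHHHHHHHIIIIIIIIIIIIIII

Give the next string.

WWWWWWWWWWWWWHHHHHHHHHHHHHHHHIIIIIIIIIIIIIIIIII

Term n consists of 2n+1 W's, followed by 3n-2 H's, followed by 3n I's, where the shown terms are n = 2, 3, 4, 5.
Setting n = 6 gives 13, 16, 18 characters in each block.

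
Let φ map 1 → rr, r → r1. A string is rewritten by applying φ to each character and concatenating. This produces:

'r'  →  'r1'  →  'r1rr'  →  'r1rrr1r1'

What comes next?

r1rrr1r1r1rrr1rr

Expanding r1rrr1r1: r→r1, 1→rr, r→r1, r→r1, r→r1, 1→rr, r→r1, 1→rr. Concatenated: r1 rr r1 r1 r1 rr r1 rr.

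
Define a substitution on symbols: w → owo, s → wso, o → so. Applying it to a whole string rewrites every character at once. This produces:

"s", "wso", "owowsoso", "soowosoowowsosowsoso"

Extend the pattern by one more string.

wsososoowosowsososoowosoowowsosowsosoowowsosowsoso

φ(soowosoowowsosowsoso) expands symbol-by-symbol to wso so so owo so wso so so owo so owo wso so wso so owo wso so wso so; joining the 20 pieces gives the next term.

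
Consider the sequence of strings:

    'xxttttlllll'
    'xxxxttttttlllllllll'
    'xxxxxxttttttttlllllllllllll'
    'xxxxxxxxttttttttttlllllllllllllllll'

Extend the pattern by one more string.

Reading off run lengths: x runs 2, 4, 6, 8; t runs 4, 6, 8, 10; l runs 5, 9, 13, 17 — each is linear in n (n = 1, 2, …).
For the next term, n = 5, so the run lengths are 10, 12, 21.

xxxxxxxxxxttttttttttttlllllllllllllllllllll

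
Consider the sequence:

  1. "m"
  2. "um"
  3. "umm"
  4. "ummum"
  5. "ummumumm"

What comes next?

ummumummummum

From term 3 onward, concatenate the last term with the second-to-last: um·m = umm, umm·um = ummum, …
So term 6 is ummumumm·ummum.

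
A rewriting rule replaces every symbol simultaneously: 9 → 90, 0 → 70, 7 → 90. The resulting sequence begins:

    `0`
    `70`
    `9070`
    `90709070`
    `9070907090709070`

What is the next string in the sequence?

Rewriting the 16 symbols of 9070907090709070 one by one yields 90 70 90 70 90 70 90 70 90 70 90 70 90 70 90 70; concatenated:

90709070907090709070907090709070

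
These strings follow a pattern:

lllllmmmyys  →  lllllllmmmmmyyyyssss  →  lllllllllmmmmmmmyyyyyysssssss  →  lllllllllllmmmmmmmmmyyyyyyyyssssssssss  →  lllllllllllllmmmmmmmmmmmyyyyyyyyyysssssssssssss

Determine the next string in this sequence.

Term n consists of 2n+3 l's, followed by 2n+1 m's, followed by 2n y's, followed by 3n-2 s's (n = 1, 2, …).
For the next term, n = 6, so the run lengths are 15, 13, 12, 16.

lllllllllllllllmmmmmmmmmmmmmyyyyyyyyyyyyssssssssssssssss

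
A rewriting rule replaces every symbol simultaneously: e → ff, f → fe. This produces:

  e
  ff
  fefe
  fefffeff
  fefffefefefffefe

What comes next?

fefffefefefffefffefffefefefffeff

Applying the rule to each of the 16 symbols of fefffefefefffefe gives the pieces fe ff fe fe fe ff fe ff fe ff fe fe fe ff fe ff, which concatenate to the answer.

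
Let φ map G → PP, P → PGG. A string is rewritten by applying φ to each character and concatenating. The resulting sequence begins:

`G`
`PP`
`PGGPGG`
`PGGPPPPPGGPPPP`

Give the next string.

φ(PGGPPPPPGGPPPP) expands symbol-by-symbol to PGG PP PP PGG PGG PGG PGG PGG PP PP PGG PGG PGG PGG; joining the 14 pieces gives the next term.

PGGPPPPPGGPGGPGGPGGPGGPPPPPGGPGGPGGPGG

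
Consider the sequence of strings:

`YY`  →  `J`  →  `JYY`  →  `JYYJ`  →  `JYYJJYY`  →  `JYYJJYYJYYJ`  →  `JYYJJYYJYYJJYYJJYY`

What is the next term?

JYYJJYYJYYJJYYJJYYJYYJJYYJYYJ

Each term (from the third on) is the previous term followed by the one before it: term 3 = J·YY = JYY.
So term 8 is JYYJJYYJYYJJYYJJYY·JYYJJYYJYYJ.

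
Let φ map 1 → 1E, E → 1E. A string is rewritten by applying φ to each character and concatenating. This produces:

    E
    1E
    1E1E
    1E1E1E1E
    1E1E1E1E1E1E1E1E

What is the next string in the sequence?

Applying the rule to each of the 16 symbols of 1E1E1E1E1E1E1E1E gives the pieces 1E 1E 1E 1E 1E 1E 1E 1E 1E 1E 1E 1E 1E 1E 1E 1E, which concatenate to the answer.

1E1E1E1E1E1E1E1E1E1E1E1E1E1E1E1E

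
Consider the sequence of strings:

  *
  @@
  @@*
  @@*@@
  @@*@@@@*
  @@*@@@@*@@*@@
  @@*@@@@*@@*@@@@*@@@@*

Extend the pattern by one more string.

@@*@@@@*@@*@@@@*@@@@*@@*@@@@*@@*@@

Each term (from the third on) is the previous term followed by the one before it: term 3 = @@·* = @@*.
So term 8 is @@*@@@@*@@*@@@@*@@@@*·@@*@@@@*@@*@@.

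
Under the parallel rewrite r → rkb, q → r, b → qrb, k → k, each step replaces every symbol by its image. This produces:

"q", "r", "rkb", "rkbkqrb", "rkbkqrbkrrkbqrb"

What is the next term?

rkbkqrbkrrkbqrbkrkbrkbkqrbrrkbqrb

φ(rkbkqrbkrrkbqrb) expands symbol-by-symbol to rkb k qrb k r rkb qrb k rkb rkb k qrb r rkb qrb; joining the 15 pieces gives the next term.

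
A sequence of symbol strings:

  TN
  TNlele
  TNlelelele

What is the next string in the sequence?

Every step adds lele to the end: s(k+1) = s(k)·lele.
One more step from TNlelelele gives the answer.

TNlelelelelele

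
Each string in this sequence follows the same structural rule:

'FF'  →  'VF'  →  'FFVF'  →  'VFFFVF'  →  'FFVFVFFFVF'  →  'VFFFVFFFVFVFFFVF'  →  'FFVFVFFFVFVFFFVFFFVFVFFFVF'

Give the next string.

From term 3 onward, concatenate the second-to-last term with the last: FF·VF = FFVF, VF·FFVF = VFFFVF, …
Continuing: VFFFVFFFVFVFFFVF · FFVFVFFFVFVFFFVFFFVFVFFFVF gives term 8.

VFFFVFFFVFVFFFVFFFVFVFFFVFVFFFVFFFVFVFFFVF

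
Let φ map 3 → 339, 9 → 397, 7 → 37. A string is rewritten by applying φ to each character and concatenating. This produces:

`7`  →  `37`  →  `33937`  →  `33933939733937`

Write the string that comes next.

Applying the rule to each of the 14 symbols of 33933939733937 gives the pieces 339 339 397 339 339 397 339 397 37 339 339 397 339 37, which concatenate to the answer.

3393393973393393973393973733933939733937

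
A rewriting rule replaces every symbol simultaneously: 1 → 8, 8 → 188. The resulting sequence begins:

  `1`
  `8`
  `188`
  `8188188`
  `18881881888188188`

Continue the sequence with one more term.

Rewriting the 17 symbols of 18881881888188188 one by one yields 8 188 188 188 8 188 188 8 188 188 188 8 188 188 8 188 188; concatenated:

81881881888188188818818818881881888188188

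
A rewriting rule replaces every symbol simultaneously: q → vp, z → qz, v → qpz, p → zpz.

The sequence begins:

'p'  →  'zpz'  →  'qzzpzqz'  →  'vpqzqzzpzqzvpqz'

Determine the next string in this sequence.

Rewriting the 15 symbols of vpqzqzzpzqzvpqz one by one yields qpz zpz vp qz vp qz qz zpz qz vp qz qpz zpz vp qz; concatenated:

qpzzpzvpqzvpqzqzzpzqzvpqzqpzzpzvpqz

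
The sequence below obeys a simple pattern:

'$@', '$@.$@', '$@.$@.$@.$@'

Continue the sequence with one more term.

s(k+1) = s(k)·.·s(k) — each term doubles the last with '.' between the halves.
So the next term is two copies of $@.$@.$@.$@ with '.' between the halves.

$@.$@.$@.$@.$@.$@.$@.$@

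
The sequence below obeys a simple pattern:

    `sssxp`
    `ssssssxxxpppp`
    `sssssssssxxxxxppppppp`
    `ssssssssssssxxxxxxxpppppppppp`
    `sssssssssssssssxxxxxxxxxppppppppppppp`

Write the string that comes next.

ssssssssssssssssssxxxxxxxxxxxpppppppppppppppp

The n-th term is 3n s's then 2n-1 x's then 3n-2 p's (n = 1, 2, …).
Setting n = 6 gives 18, 11, 16 characters in each block.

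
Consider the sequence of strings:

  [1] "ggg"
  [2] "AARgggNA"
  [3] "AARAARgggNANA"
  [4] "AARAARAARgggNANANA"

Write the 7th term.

s(k+1) = AAR·s(k)·NA, so each term gains AAR as a prefix and NA as a suffix.
From AARAARAARgggNANANA, 3 further steps: AARAARAARgggNANANA → AARAARAARAARgggNANANANA → AARAARAARAARAARgggNANANANANA → (answer).

AARAARAARAARAARAARgggNANANANANANA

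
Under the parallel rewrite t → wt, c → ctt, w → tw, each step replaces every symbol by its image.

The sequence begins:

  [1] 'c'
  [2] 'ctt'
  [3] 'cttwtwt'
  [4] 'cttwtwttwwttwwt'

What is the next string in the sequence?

cttwtwttwwttwwtwttwtwwtwttwtwwt

Replace each of the 15 characters of cttwtwttwwttwwt in place — ctt wt wt tw wt tw wt wt tw tw wt wt tw tw wt — and concatenate.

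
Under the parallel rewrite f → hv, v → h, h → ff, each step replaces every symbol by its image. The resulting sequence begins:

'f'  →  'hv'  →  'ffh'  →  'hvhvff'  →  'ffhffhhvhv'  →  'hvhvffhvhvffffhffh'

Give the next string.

φ(hvhvffhvhvffffhffh) expands symbol-by-symbol to ff h ff h hv hv ff h ff h hv hv hv hv ff hv hv ff; joining the 18 pieces gives the next term.

ffhffhhvhvffhffhhvhvhvhvffhvhvff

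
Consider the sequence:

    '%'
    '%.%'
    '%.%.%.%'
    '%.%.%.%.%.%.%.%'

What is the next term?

Each string is two copies of the previous one joined by '.'.
Doubling %.%.%.%.%.%.%.% with '.' between the halves:

%.%.%.%.%.%.%.%.%.%.%.%.%.%.%.%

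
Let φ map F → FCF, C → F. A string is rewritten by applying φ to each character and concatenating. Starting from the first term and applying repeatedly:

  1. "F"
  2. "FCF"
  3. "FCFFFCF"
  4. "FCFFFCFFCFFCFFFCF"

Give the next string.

Rewriting the 17 symbols of FCFFFCFFCFFCFFFCF one by one yields FCF F FCF FCF FCF F FCF FCF F FCF FCF F FCF FCF FCF F FCF; concatenated:

FCFFFCFFCFFCFFFCFFCFFFCFFCFFFCFFCFFCFFFCF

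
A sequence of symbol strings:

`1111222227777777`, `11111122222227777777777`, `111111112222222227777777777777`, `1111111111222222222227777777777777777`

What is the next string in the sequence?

The n-th term is 2n 1's then 2n+1 2's then 3n+1 7's, where the shown terms are n = 2, 3, 4, 5.
Setting n = 6 gives 12, 13, 19 characters in each block.

11111111111122222222222227777777777777777777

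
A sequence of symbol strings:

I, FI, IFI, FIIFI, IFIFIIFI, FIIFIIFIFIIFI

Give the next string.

IFIFIIFIFIIFIIFIFIIFI

Each term (from the third on) is the two preceding terms concatenated in order: term 3 = I·FI = IFI.
The next term joins IFIFIIFI and FIIFIIFIFIIFI.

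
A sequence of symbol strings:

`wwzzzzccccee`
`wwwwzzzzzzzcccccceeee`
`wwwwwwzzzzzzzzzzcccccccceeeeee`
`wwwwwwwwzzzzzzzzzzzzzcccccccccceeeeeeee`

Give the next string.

Term n consists of 2n w's, followed by 3n+1 z's, followed by 2n+2 c's, followed by 2n e's (n = 1, 2, …).
Setting n = 5 gives 10, 16, 12, 10 characters in each block.

wwwwwwwwwwzzzzzzzzzzzzzzzzcccccccccccceeeeeeeeee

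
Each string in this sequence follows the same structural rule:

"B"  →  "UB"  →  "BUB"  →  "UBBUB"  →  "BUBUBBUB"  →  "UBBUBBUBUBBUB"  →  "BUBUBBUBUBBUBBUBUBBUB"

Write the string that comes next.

UBBUBBUBUBBUBBUBUBBUBUBBUBBUBUBBUB

Each term (from the third on) is the two preceding terms concatenated in order: term 3 = B·UB = BUB.
Continuing: UBBUBBUBUBBUB · BUBUBBUBUBBUBBUBUBBUB gives term 8.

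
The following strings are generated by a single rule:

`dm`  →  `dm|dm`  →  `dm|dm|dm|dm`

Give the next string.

dm|dm|dm|dm|dm|dm|dm|dm

s(k+1) = s(k)·|·s(k) — each term doubles the last with '|' between the halves.
So the next term is two copies of dm|dm|dm|dm with '|' between the halves.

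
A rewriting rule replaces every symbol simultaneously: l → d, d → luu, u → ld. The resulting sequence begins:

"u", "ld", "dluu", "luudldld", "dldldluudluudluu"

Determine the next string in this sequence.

φ(dldldluudluudluu) expands symbol-by-symbol to luu d luu d luu d ld ld luu d ld ld luu d ld ld; joining the 16 pieces gives the next term.

luudluudluudldldluudldldluudldld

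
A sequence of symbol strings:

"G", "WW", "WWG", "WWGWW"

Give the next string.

Each term (from the third on) is the previous term followed by the one before it: term 3 = WW·G = WWG.
So term 5 is WWGWW·WWG.

WWGWWWWG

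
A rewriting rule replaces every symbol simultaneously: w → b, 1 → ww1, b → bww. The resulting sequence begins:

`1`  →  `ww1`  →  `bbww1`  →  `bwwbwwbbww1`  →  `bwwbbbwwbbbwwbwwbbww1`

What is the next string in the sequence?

bwwbbbwwbwwbwwbbbwwbwwbwwbbbwwbbbwwbwwbbww1

φ(bwwbbbwwbbbwwbwwbbww1) expands symbol-by-symbol to bww b b bww bww bww b b bww bww bww b b bww b b bww bww b b ww1; joining the 21 pieces gives the next term.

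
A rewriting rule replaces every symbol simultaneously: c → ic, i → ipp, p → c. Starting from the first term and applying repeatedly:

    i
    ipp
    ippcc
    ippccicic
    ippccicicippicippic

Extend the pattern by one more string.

ippccicicippicippicippccippicippccippic

Replace each of the 19 characters of ippccicicippicippic in place — ipp c c ic ic ipp ic ipp ic ipp c c ipp ic ipp c c ipp ic — and concatenate.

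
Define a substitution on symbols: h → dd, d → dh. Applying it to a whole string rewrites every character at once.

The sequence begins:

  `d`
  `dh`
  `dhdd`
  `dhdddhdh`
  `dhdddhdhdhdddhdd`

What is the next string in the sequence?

Rewriting the 16 symbols of dhdddhdhdhdddhdd one by one yields dh dd dh dh dh dd dh dd dh dd dh dh dh dd dh dh; concatenated:

dhdddhdhdhdddhdddhdddhdhdhdddhdh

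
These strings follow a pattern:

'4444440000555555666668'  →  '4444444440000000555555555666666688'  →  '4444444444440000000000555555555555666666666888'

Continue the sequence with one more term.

The n-th term is 3n 4's then 3n-2 0's then 3n 5's then 2n+1 6's then n-1 8's, where the shown terms are n = 2, 3, 4.
For the next term, n = 5, so the run lengths are 15, 13, 15, 11, 4.

4444444444444440000000000000555555555555555666666666668888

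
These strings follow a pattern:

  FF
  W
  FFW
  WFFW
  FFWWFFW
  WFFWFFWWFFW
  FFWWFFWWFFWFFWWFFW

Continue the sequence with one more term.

From term 3 onward, concatenate the second-to-last term with the last: FF·W = FFW, W·FFW = WFFW, …
Continuing: WFFWFFWWFFW · FFWWFFWWFFWFFWWFFW gives term 8.

WFFWFFWWFFWFFWWFFWWFFWFFWWFFW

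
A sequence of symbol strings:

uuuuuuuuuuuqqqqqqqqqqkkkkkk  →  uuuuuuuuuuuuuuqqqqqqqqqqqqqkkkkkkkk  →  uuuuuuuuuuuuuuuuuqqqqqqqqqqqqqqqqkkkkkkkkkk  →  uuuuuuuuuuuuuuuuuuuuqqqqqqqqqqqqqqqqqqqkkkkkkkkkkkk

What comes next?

uuuuuuuuuuuuuuuuuuuuuuuqqqqqqqqqqqqqqqqqqqqqqkkkkkkkkkkkkkk

Reading off run lengths: u runs 11, 14, 17, 20; q runs 10, 13, 16, 19; k runs 6, 8, 10, 12 — each is linear in n, where the shown terms are n = 3, 4, 5, 6.
For the next term, n = 7, so the run lengths are 23, 22, 14.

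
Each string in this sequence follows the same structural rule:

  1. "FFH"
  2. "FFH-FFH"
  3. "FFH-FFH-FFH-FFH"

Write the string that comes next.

s(k+1) = s(k)·-·s(k) — each term doubles the last with '-' between the halves.
One more doubling of FFH-FFH-FFH-FFH gives the answer.

FFH-FFH-FFH-FFH-FFH-FFH-FFH-FFH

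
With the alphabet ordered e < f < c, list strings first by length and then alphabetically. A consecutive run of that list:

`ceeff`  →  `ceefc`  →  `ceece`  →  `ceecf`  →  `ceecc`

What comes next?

Find the rightmost character of ceecc below c, bump it to the next letter, and reset everything to its right to e.

cefee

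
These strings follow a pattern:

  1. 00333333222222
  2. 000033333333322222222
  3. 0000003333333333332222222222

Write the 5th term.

The n-th term is 2n-2 0's then 3n 3's then 2n+2 2's, where the shown terms are n = 2, 3, 4.
At n = 6 the blocks have lengths 10, 18, 14.

000000000033333333333333333322222222222222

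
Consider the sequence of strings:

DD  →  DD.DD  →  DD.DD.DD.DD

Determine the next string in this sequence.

DD.DD.DD.DD.DD.DD.DD.DD

Each string is two copies of the previous one joined by '.'.
One more doubling of DD.DD.DD.DD gives the answer.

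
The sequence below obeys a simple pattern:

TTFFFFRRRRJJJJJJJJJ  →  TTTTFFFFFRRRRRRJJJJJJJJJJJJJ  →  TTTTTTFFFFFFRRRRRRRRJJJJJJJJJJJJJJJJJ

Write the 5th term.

TTTTTTTTTTFFFFFFFFRRRRRRRRRRRRJJJJJJJJJJJJJJJJJJJJJJJJJ

Each string has the form T^{2n-2} F^{n+2} R^{2n} J^{4n+1}, where the shown terms are n = 2, 3, 4.
At n = 6 the blocks have lengths 10, 8, 12, 25.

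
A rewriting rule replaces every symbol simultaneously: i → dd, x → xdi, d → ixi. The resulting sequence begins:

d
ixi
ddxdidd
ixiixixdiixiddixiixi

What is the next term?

Rewriting the 20 symbols of ixiixixdiixiddixiixi one by one yields dd xdi dd dd xdi dd xdi ixi dd dd xdi dd ixi ixi dd xdi dd dd xdi dd; concatenated:

ddxdiddddxdiddxdiixiddddxdiddixiixiddxdiddddxdidd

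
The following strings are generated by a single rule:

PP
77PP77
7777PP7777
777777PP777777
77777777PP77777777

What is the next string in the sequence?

7777777777PP7777777777

s(k+1) = 77·s(k)·77, so each term gains 77 as a prefix and 77 as a suffix.
So the next term is 77·77777777PP77777777·77.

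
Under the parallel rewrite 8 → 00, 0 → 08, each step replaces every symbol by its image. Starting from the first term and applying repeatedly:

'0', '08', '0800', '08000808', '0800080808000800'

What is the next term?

08000808080008000800080808000808

Replace each of the 16 characters of 0800080808000800 in place — 08 00 08 08 08 00 08 00 08 00 08 08 08 00 08 08 — and concatenate.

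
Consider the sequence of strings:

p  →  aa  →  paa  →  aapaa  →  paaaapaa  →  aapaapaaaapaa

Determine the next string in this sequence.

paaaapaaaapaapaaaapaa

This is a Fibonacci-style word recurrence s(k) = s(k−2)·s(k−1): e.g. p·aa = paa.
So term 7 is paaaapaa·aapaapaaaapaa.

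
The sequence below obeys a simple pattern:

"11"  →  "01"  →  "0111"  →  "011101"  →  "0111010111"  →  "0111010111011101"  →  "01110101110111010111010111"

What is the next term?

Each term (from the third on) is the previous term followed by the one before it: term 3 = 01·11 = 0111.
The next term joins 01110101110111010111010111 and 0111010111011101.

011101011101110101110101110111010111011101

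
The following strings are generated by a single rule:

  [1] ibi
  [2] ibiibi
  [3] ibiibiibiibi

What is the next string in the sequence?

ibiibiibiibiibiibiibiibi

s(k+1) = s(k)·s(k) — each term doubles the last.
So the next term is two copies of ibiibiibiibi.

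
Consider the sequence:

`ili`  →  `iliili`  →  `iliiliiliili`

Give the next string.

iliiliiliiliiliiliiliili

s(k+1) = s(k)·s(k) — each term doubles the last.
One more doubling of iliiliiliili gives the answer.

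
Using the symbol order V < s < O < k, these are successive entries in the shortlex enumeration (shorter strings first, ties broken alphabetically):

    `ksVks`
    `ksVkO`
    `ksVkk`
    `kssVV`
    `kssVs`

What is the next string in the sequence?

Treat kssVs as a base-4 numeral over the given alphabet and add one, carrying through any trailing k's.

kssVO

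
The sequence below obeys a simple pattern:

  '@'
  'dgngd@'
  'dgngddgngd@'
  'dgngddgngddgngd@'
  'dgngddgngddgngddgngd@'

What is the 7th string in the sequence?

The strings grow by a fixed prefix dgngd each time.
From dgngddgngddgngddgngd@, 2 further steps: dgngddgngddgngddgngd@ → dgngddgngddgngddgngddgngd@ → (answer).

dgngddgngddgngddgngddgngddgngd@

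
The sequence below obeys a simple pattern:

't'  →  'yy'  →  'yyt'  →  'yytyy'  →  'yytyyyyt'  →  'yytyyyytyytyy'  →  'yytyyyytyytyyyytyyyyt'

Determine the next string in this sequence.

yytyyyytyytyyyytyyyytyytyyyytyytyy

From term 3 onward, concatenate the last term with the second-to-last: yy·t = yyt, yyt·yy = yytyy, …
So term 8 is yytyyyytyytyyyytyyyyt·yytyyyytyytyy.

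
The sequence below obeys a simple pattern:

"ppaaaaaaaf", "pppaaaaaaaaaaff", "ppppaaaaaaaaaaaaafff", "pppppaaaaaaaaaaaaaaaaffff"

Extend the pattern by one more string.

ppppppaaaaaaaaaaaaaaaaaaafffff

Term n consists of n p's, followed by 3n+1 a's, followed by n-1 f's, where the shown terms are n = 2, 3, 4, 5.
For the next term, n = 6, so the run lengths are 6, 19, 5.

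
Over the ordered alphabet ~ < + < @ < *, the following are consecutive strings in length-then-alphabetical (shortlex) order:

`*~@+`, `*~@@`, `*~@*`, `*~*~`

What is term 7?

*~**

Advancing 3 positions from *~*~ through *~*~ → *~*+ → *~*@ reaches term 7.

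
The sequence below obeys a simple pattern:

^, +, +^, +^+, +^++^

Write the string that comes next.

This is a Fibonacci-style word recurrence s(k) = s(k−1)·s(k−2): e.g. +·^ = +^.
So term 6 is +^++^·+^+.

+^++^+^+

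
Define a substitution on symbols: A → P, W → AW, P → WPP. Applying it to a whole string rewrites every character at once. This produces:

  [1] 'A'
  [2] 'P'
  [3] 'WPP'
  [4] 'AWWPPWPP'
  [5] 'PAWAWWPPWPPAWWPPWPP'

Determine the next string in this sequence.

Rewriting the 19 symbols of PAWAWWPPWPPAWWPPWPP one by one yields WPP P AW P AW AW WPP WPP AW WPP WPP P AW AW WPP WPP AW WPP WPP; concatenated:

WPPPAWPAWAWWPPWPPAWWPPWPPPAWAWWPPWPPAWWPPWPP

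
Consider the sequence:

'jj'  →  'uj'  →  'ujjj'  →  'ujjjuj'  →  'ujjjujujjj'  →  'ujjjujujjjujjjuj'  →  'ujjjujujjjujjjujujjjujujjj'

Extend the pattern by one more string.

ujjjujujjjujjjujujjjujujjjujjjujujjjujjjuj

Each term (from the third on) is the previous term followed by the one before it: term 3 = uj·jj = ujjj.
The next term joins ujjjujujjjujjjujujjjujujjj and ujjjujujjjujjjuj.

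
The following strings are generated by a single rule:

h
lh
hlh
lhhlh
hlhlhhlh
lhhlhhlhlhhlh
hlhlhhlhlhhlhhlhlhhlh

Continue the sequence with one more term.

Each term (from the third on) is the two preceding terms concatenated in order: term 3 = h·lh = hlh.
Continuing: lhhlhhlhlhhlh · hlhlhhlhlhhlhhlhlhhlh gives term 8.

lhhlhhlhlhhlhhlhlhhlhlhhlhhlhlhhlh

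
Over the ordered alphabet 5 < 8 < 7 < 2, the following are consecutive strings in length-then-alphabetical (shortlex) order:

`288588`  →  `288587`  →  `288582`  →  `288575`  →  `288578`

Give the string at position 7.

Continuing the enumeration 2 steps past 288578: 288578 → 288577 → (answer).

288572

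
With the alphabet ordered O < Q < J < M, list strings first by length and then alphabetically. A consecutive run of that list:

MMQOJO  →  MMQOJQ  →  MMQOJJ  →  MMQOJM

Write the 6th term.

MMQOMQ

Stepping forward 2 times from MMQOJM: MMQOJM → MMQOMO, then the target.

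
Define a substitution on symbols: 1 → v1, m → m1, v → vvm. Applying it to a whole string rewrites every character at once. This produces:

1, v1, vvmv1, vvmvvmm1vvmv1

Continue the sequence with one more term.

Rewriting the 13 symbols of vvmvvmm1vvmv1 one by one yields vvm vvm m1 vvm vvm m1 m1 v1 vvm vvm m1 vvm v1; concatenated:

vvmvvmm1vvmvvmm1m1v1vvmvvmm1vvmv1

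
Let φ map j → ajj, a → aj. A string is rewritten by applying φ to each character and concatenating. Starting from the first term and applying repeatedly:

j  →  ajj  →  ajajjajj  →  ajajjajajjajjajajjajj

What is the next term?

φ(ajajjajajjajjajajjajj) expands symbol-by-symbol to aj ajj aj ajj ajj aj ajj aj ajj ajj aj ajj ajj aj ajj aj ajj ajj aj ajj ajj; joining the 21 pieces gives the next term.

ajajjajajjajjajajjajajjajjajajjajjajajjajajjajjajajjajj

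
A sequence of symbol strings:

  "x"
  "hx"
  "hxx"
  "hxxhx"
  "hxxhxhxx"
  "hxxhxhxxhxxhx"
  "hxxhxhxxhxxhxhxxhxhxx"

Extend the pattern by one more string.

hxxhxhxxhxxhxhxxhxhxxhxxhxhxxhxxhx

From term 3 onward, concatenate the last term with the second-to-last: hx·x = hxx, hxx·hx = hxxhx, …
The next term joins hxxhxhxxhxxhxhxxhxhxx and hxxhxhxxhxxhx.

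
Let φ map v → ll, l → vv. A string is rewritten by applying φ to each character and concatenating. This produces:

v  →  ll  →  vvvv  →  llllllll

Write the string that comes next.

vvvvvvvvvvvvvvvv

Rewriting each symbol of llllllll: l→vv, l→vv, l→vv, l→vv, l→vv, l→vv, l→vv, l→vv, which concatenates to vv vv vv vv vv vv vv vv.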